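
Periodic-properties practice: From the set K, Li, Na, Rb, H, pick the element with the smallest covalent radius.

H is in period 1, group 1; Li is in period 2, group 1; Na is in period 3, group 1; K is in period 4, group 1; Rb is in period 5, group 1.
Atomic radius shrinks across a period as nuclear charge pulls the same shell inward, and grows down a group as new shells are added.
All are in group 1, so atomic radius increases down the group.
The smallest covalent radius among these belongs to H.

H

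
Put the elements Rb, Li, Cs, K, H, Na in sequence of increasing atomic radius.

H, Li, Na, K, Rb, Cs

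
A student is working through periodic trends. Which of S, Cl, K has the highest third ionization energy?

K

IE_3 is the cost of taking one more electron from the +2 cation: S²⁺ still has 4 valence electrons; Cl²⁺ still has 5 valence electrons; K²⁺ is already 1 electron into the core.
Breaking into a closed-shell core is much more expensive than removing a leftover valence electron — K has the largest IE_3 here.
Valence configurations: S²⁺ [Ne]3s²3p², Cl²⁺ [Ne]3s²3p³.
Approximate IE_3 values (kJ/mol): S 3357, Cl 3822, K 4420.
Hence IE_3: S < Cl < K.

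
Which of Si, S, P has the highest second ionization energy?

Consider each +1 ion: Si⁺ still has 3 valence electrons; S⁺ still has 5 valence electrons; P⁺ still has 4 valence electrons.
All are still removing valence electrons, so compare the +1 ions as you would atoms: IE_2 generally rises across a period (higher Z_eff) and falls down a group (larger shell), subject to the usual subshell exceptions.
Valence configurations: Si⁺ [Ne]3s²3p¹, S⁺ [Ne]3s²3p³, P⁺ [Ne]3s²3p².
The numbers (kJ/mol): Si 1577, S 2252, P 1907.
Hence IE_2: Si < P < S.

S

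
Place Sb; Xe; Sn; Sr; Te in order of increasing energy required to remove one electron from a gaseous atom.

Sr < Sn < Sb < Te < Xe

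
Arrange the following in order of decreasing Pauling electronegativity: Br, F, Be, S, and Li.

Li is in period 2, group 1; Be is in period 2, group 2; F is in period 2, group 17; S is in period 3, group 16; Br is in period 4, group 17.
EN rises left→right (higher Z_eff, smaller atoms) and falls top→bottom (larger, more shielded atoms).
Here both period and group differ, so the two effects have to be weighed against each other.
Be > Li: both are in period 2; the period trend gives Be the larger value.
S > Be: the two effects oppose for this pair; the across-period effect wins (2.58 vs 1.57).
Br > S: the two effects oppose for this pair; the across-period effect wins (2.96 vs 2.58).
F > Br: F sits above Br in group 17, so the down-group effect alone puts F higher.
Approximate values (Pauling): Li 0.98, Be 1.57, F 3.98, S 2.58, Br 2.96.
So from highest to lowest: F > Br > S > Be > Li.

F > Br > S > Be > Li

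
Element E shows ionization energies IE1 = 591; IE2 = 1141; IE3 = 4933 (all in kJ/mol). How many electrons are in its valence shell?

Look for the largest jump between consecutive ionization energies: IE3/IE2 ≈ 4.3, far larger than any earlier ratio.
That jump marks the point where a core electron is being removed. So the atom has 2 valence electrons.

2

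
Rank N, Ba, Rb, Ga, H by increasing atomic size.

H is in period 1, group 1; N is in period 2, group 15; Ga is in period 4, group 13; Rb is in period 5, group 1; Ba is in period 6, group 2.
Across a period the added protons contract the valence shell; down a group each new principal shell makes the atom larger.
Here both period and group differ, so the two effects have to be weighed against each other.
N > H: the two effects oppose for this pair; the down-group effect wins (71 vs 32 pm).
Ga > N: both effects reinforce here, so Ga is clearly the larger of the two.
Ba > Ga: relative to Ga, both the across-period and down-group shifts push Ba's atomic radius up.
Rb > Ba: the two effects oppose for this pair; the across-period effect wins (210 vs 196 pm).
Approximate values (pm): H 32, N 71, Ga 124, Rb 210, Ba 196.
So from smallest to largest: H < N < Ga < Ba < Rb.

H, N, Ga, Ba, Rb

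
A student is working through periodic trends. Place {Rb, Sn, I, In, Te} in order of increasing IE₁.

Rb < In < Sn < Te < I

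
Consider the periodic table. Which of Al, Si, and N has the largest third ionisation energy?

N

The third ionization energy removes an electron from the +2 ion. For each element: Al²⁺ still has 1 valence electron; Si²⁺ still has 2 valence electrons; N²⁺ still has 3 valence electrons.
All are still removing valence electrons, so compare the +2 ions as you would atoms: IE_3 generally rises across a period (higher Z_eff) and falls down a group (larger shell), subject to the usual subshell exceptions.
Valence configurations: Al²⁺ [Ne]3s¹, Si²⁺ [Ne]3s², N²⁺ [He]2s²2p¹.
Approximate IE_3 values (kJ/mol): Al 2745, Si 3232, N 4578.
Overall IE_3 order: Al < Si < N.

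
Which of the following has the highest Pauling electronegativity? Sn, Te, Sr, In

Sr is in period 5, group 2; In is in period 5, group 13; Sn is in period 5, group 14; Te is in period 5, group 16.
Smaller atoms with higher effective nuclear charge are more electronegative.
All lie in period 5, so electronegativity increases left to right.
The highest Pauling electronegativity among these belongs to Te.

Te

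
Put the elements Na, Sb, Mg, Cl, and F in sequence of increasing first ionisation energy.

Na < Mg < Sb < Cl < F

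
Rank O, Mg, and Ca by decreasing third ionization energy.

Mg > O > Ca

IE_3 is the cost of taking one more electron from the +2 cation: O²⁺ still has 4 valence electrons; Mg²⁺ is the bare [Ne] core; Ca²⁺ is the bare [Ar] core.
Usually core removal costs more than valence removal, but here the competition is close: a tightly held n=2 valence electron can cost more to remove than an n=3 core electron, so the actual values have to decide it.
Tabulated IE_3 (kJ/mol): O 5300, Mg 7733, Ca 4912.
Putting it together, IE_3: Ca < O < Mg.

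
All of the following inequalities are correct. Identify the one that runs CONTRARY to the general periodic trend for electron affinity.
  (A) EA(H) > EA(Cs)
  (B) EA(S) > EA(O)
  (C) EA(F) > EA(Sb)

(B)

The general trend: electron affinity increases across a period and decreases down a group.
(A) H (period 1, group 1) vs Cs (period 6, group 1): the stated order agrees with the simple trend.
(B) S (period 3, group 16) vs O (period 2, group 16): the stated order contradicts the simple trend.
(C) F (period 2, group 17) vs Sb (period 5, group 15): the stated order agrees with the simple trend.
The exception is (B): the compact 2p subshell of O repels the added electron more than S's larger 3p does.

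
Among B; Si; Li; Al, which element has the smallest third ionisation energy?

Consider each +2 ion: B²⁺ still has 1 valence electron; Si²⁺ still has 2 valence electrons; Li²⁺ is already 1 electron into the core; Al²⁺ still has 1 valence electron.
Breaking into a closed-shell core is much more expensive than removing a leftover valence electron — Li has the largest IE_3 here.
Valence configurations: B²⁺ [He]2s¹, Si²⁺ [Ne]3s², Al²⁺ [Ne]3s¹.
Approximate IE_3 values (kJ/mol): B 3660, Si 3232, Li 11815, Al 2745.
Putting it together, IE_3: Al < Si < B < Li.

Al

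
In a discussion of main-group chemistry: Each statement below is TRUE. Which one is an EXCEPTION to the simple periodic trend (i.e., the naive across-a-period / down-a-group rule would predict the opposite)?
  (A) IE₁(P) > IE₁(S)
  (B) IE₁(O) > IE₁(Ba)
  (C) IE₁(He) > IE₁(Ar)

(A)

The general trend: first ionisation energy increases across a period and decreases down a group.
(A) P (period 3, group 15) vs S (period 3, group 16): the stated order contradicts the simple trend.
(B) O (period 2, group 16) vs Ba (period 6, group 2): the stated order agrees with the simple trend.
(C) He (period 1, group 18) vs Ar (period 3, group 18): the stated order agrees with the simple trend.
The exception is (A): S (3p⁴) ionizes more easily than half-filled P (3p³) because the paired 3p electron in S is pushed out by e⁻–e⁻ repulsion.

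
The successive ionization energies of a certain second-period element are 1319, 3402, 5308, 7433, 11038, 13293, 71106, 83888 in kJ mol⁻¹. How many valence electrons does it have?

Look for the largest jump between consecutive ionization energies: IE7/IE6 ≈ 5.3, far larger than any earlier ratio.
That jump marks the point where a core electron is being removed. So the atom has 6 valence electrons.

6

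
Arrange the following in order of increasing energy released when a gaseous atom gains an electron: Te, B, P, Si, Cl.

B is in period 2, group 13; Si is in period 3, group 14; P is in period 3, group 15; Cl is in period 3, group 17; Te is in period 5, group 16.
Adding an electron releases more energy for atoms nearer the top right (short of the noble gases).
These span different periods and groups, so the two trends combine.
P > B: the two effects oppose for this pair; the across-period effect wins (72 vs 27 kJ/mol).
Si > P: this pair runs against the simple trend — see the exception note.
Te > Si: the two effects oppose for this pair; the across-period effect wins (190 vs 134 kJ/mol).
Cl > Te: relative to Te, both the across-period and down-group shifts push Cl's electron affinity up.
Note the exception: Si has a higher electron affinity than P, contrary to the simple trend — adding an electron to P's half-filled 3p³ is unfavourable, so Si (3p²) has the more exothermic EA.
Approximate values (kJ/mol): B 27, Si 134, P 72, Cl 349, Te 190.
So from lowest to highest: B < P < Si < Te < Cl.

B < P < Si < Te < Cl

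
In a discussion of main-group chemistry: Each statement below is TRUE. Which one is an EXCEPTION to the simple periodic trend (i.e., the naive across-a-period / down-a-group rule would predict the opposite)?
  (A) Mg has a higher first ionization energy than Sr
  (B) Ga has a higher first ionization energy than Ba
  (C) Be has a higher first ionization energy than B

The general trend: first ionization energy increases across a period and decreases down a group.
(A) Mg (period 3, group 2) vs Sr (period 5, group 2): the stated order agrees with the simple trend.
(B) Ga (period 4, group 13) vs Ba (period 6, group 2): the stated order agrees with the simple trend.
(C) Be (period 2, group 2) vs B (period 2, group 13): the stated order contradicts the simple trend.
The exception is (C): removing B's lone 2p electron is easier than breaking Be's filled 2s².

(C)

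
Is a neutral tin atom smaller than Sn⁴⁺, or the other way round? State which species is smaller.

Forming Sn⁴⁺ removes 4 electrons from Sn. Fewer electrons for the same nuclear charge means less shielding and a higher Z_eff on the remaining electrons.
A cation is smaller than its parent atom: Sn⁴⁺ < Sn.

Sn⁴⁺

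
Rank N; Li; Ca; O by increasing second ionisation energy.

Ca, N, O, Li

Consider each +1 ion: N⁺ still has 4 valence electrons; Li⁺ is the bare [He] core; Ca⁺ still has 1 valence electron; O⁺ still has 5 valence electrons.
Breaking into a closed-shell core is much more expensive than removing a leftover valence electron — Li has the largest IE_2 here.
Valence configurations: N⁺ [He]2s²2p², Ca⁺ [Ar]4s¹, O⁺ [He]2s²2p³.
Tabulated IE_2 (kJ/mol): N 2856, Li 7298, Ca 1145, O 3388.
Putting it together, IE_2: Ca < N < O < Li.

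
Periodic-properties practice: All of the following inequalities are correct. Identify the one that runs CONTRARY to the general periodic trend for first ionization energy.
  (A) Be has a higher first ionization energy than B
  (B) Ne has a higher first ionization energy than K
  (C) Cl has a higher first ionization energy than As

(A)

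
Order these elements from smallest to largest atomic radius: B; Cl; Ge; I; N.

N < B < Cl < Ge < I

B is in period 2, group 13; N is in period 2, group 15; Cl is in period 3, group 17; Ge is in period 4, group 14; I is in period 5, group 17.
Moving right in a period, electrons are added to the same shell under a stronger nuclear pull, so atoms get smaller; moving down, a new shell is opened and atoms get larger.
These span different periods and groups, so the two trends combine.
B > N: both are in period 2; the period trend gives B the larger value.
Cl > B: period and group pull opposite ways; the down-group shift dominates (99 vs 85 pm).
Ge > Cl: both effects reinforce here, so Ge is clearly the larger of the two.
I > Ge: period and group pull opposite ways; the down-group shift dominates (133 vs 121 pm).
For reference (pm): B 85, N 71, Cl 99, Ge 121, I 133.
So from smallest to largest: N < B < Cl < Ge < I.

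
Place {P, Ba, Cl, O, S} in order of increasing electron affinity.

Ba < P < O < S < Cl

O is in period 2, group 16; P is in period 3, group 15; S is in period 3, group 16; Cl is in period 3, group 17; Ba is in period 6, group 2.
Adding an electron releases more energy for atoms nearer the top right (short of the noble gases).
Here both period and group differ, so the two effects have to be weighed against each other.
P > Ba: relative to Ba, both the across-period and down-group shifts push P's electron affinity up.
O > P: both effects reinforce here, so O is clearly the higher of the two.
S > O: this pair runs against the simple trend — see the exception note.
Cl > S: both are in period 3; the period trend gives Cl the larger value.
Note the exception: S has a higher electron affinity than O, contrary to the simple trend — the compact 2p subshell of O repels the added electron more than S's larger 3p does.
Tabulated electron affinity (kJ/mol): O 141, P 72, S 200, Cl 349, Ba 14.
So from lowest to highest: Ba < P < O < S < Cl.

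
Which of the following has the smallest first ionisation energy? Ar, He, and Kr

Kr

He is in period 1, group 18; Ar is in period 3, group 18; Kr is in period 4, group 18.
Removing the outermost electron gets harder across a period and easier down a group.
All are in group 18, so first ionization energy increases up the group.
The smallest first ionisation energy among these belongs to Kr.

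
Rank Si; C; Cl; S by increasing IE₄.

IE_4 is the cost of taking one more electron from the +3 cation: Si³⁺ still has 1 valence electron; C³⁺ still has 1 valence electron; Cl³⁺ still has 4 valence electrons; S³⁺ still has 3 valence electrons.
All are still removing valence electrons, so compare the +3 ions as you would atoms: IE_4 generally rises across a period (higher Z_eff) and falls down a group (larger shell), subject to the usual subshell exceptions.
Valence configurations: Si³⁺ [Ne]3s¹, C³⁺ [He]2s¹, Cl³⁺ [Ne]3s²3p², S³⁺ [Ne]3s²3p¹.
Tabulated IE_4 (kJ/mol): Si 4356, C 6223, Cl 5159, S 4556.
Overall IE_4 order: Si < S < Cl < C.

Si, S, Cl, C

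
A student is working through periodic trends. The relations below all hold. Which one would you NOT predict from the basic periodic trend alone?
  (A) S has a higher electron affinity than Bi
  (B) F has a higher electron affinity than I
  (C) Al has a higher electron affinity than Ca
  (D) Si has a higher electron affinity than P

The general trend: electron affinity increases across a period and decreases down a group.
(A) S (period 3, group 16) vs Bi (period 6, group 15): the stated order agrees with the simple trend.
(B) F (period 2, group 17) vs I (period 5, group 17): the stated order agrees with the simple trend.
(C) Al (period 3, group 13) vs Ca (period 4, group 2): the stated order agrees with the simple trend.
(D) Si (period 3, group 14) vs P (period 3, group 15): the stated order contradicts the simple trend.
The exception is (D): adding an electron to P's half-filled 3p³ is unfavourable, so Si (3p²) has the more exothermic EA.

(D)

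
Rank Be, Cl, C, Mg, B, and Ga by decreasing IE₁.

Cl > C > Be > B > Mg > Ga

Be is in period 2, group 2; B is in period 2, group 13; C is in period 2, group 14; Mg is in period 3, group 2; Cl is in period 3, group 17; Ga is in period 4, group 13.
Across a period the outer electron is held more tightly (higher IE₁); down a group it sits in a higher shell, more shielded, and comes off more easily.
These span different periods and groups, so the two trends combine.
Mg > Ga: the two effects oppose for this pair; the down-group effect wins (738 vs 579 kJ/mol).
B > Mg: both effects reinforce here, so B is clearly the higher of the two.
Be > B: this pair runs against the simple trend — see the exception note.
C > Be: both are in period 2; the period trend gives C the larger value.
Cl > C: the two effects oppose for this pair; the across-period effect wins (1251 vs 1086 kJ/mol).
Note the exception: Be has a higher first ionization energy than B, contrary to the simple trend — removing B's lone 2p electron is easier than breaking Be's filled 2s².
For reference (kJ/mol): Be 900, B 801, C 1086, Mg 738, Cl 1251, Ga 579.
So from highest to lowest: Cl > C > Be > B > Mg > Ga.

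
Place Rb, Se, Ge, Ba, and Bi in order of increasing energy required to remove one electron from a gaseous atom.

Rb < Ba < Bi < Ge < Se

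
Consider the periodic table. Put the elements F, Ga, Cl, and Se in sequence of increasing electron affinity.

Ga < Se < F < Cl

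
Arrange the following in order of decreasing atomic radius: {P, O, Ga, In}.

In > Ga > P > O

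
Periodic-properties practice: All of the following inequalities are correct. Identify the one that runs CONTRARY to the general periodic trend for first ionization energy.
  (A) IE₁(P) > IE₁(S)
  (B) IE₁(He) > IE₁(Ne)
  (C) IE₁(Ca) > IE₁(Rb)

(A)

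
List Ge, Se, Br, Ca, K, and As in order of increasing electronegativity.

K < Ca < Ge < As < Se < Br

K is in period 4, group 1; Ca is in period 4, group 2; Ge is in period 4, group 14; As is in period 4, group 15; Se is in period 4, group 16; Br is in period 4, group 17.
Smaller atoms with higher effective nuclear charge are more electronegative.
All lie in period 4, so electronegativity increases left to right.
So from lowest to highest: K < Ca < Ge < As < Se < Br.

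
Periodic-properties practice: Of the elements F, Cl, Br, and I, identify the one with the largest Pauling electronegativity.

F is in period 2, group 17; Cl is in period 3, group 17; Br is in period 4, group 17; I is in period 5, group 17.
Electronegativity increases across a period and decreases down a group, tracking effective nuclear charge and atomic size.
All are in group 17, so electronegativity increases up the group.
The largest Pauling electronegativity among these belongs to F.

F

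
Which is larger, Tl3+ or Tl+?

Tl+

Both ions have Z = 81 protons, but Tl3+ has lost more electrons, so its remaining electrons feel a larger effective nuclear charge per electron and are pulled in more tightly.
Higher positive charge → smaller ion, so Tl+ > Tl3+.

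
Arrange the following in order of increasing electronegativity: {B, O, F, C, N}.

B < C < N < O < F

B is in period 2, group 13; C is in period 2, group 14; N is in period 2, group 15; O is in period 2, group 16; F is in period 2, group 17.
Smaller atoms with higher effective nuclear charge are more electronegative.
All lie in period 2, so electronegativity increases left to right.
So from lowest to highest: B < C < N < O < F.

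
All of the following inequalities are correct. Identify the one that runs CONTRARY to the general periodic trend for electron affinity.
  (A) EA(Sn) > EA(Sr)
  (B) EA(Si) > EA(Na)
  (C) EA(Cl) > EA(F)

The general trend: electron affinity increases across a period and decreases down a group.
(A) Sn (period 5, group 14) vs Sr (period 5, group 2): the stated order agrees with the simple trend.
(B) Si (period 3, group 14) vs Na (period 3, group 1): the stated order agrees with the simple trend.
(C) Cl (period 3, group 17) vs F (period 2, group 17): the stated order contradicts the simple trend.
The exception is (C): F's small 2p subshell makes the incoming electron feel strong e⁻–e⁻ repulsion, so Cl actually releases more energy on gaining an electron.

(C)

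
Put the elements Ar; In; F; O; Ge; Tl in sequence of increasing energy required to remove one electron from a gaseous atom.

In < Tl < Ge < O < Ar < F

IE₁ increases left→right with effective nuclear charge and decreases top→bottom as the valence shell moves farther out.
These span different periods and groups, so the two trends combine.
Tl > In: this pair runs against the simple trend — see the exception note.
Ge > Tl: relative to Tl, both the across-period and down-group shifts push Ge's first ionization energy up.
O > Ge: relative to Ge, both the across-period and down-group shifts push O's first ionization energy up.
Ar > O: period and group pull opposite ways; the across-period shift dominates (1521 vs 1314 kJ/mol).
F > Ar: the two effects oppose for this pair; the down-group effect wins (1681 vs 1521 kJ/mol).
Note the exception: Tl has a higher first ionization energy than In, contrary to the simple trend — relativistic 6s stabilisation and poor 4f/5d shielding distort the trend for the heavy p-block elements.
Approximate values (kJ/mol): O 1314, F 1681, Ar 1521, Ge 762, In 558, Tl 589.
So from lowest to highest: In < Tl < Ge < O < Ar < F.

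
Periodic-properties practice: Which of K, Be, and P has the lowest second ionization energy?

The second ionization energy removes an electron from the +1 ion. For each element: K⁺ is the bare [Ar] core; Be⁺ still has 1 valence electron; P⁺ still has 4 valence electrons.
Breaking into a closed-shell core is much more expensive than removing a leftover valence electron — K has the largest IE_2 here.
Valence configurations: Be⁺ [He]2s¹, P⁺ [Ne]3s²3p².
Approximate IE_2 values (kJ/mol): K 3052, Be 1757, P 1907.
So the second ionization energies run Be < P < K.

Be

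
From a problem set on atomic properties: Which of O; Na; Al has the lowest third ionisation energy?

Al

IE_3 is the cost of taking one more electron from the +2 cation: O²⁺ still has 4 valence electrons; Na²⁺ is already 1 electron into the core; Al²⁺ still has 1 valence electron.
Core electrons are held far more tightly than valence electrons, so Na tops the IE_3 order.
Valence configurations: O²⁺ [He]2s²2p², Al²⁺ [Ne]3s¹.
Approximate IE_3 values (kJ/mol): O 5300, Na 6910, Al 2745.
So the third ionization energies run Al < O < Na.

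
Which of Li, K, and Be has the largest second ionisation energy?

Li

The second ionization energy removes an electron from the +1 ion. For each element: Li⁺ is the bare [He] core; K⁺ is the bare [Ar] core; Be⁺ still has 1 valence electron.
Breaking into a closed-shell core is much more expensive than removing a leftover valence electron — K and Li have the largest IE_2 here.
The numbers (kJ/mol): Li 7298, K 3052, Be 1757.
Overall IE_2 order: Be < K < Li.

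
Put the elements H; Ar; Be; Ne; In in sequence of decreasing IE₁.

Ne > Ar > H > Be > In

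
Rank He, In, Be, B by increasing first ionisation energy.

In < B < Be < He

He is in period 1, group 18; Be is in period 2, group 2; B is in period 2, group 13; In is in period 5, group 13.
IE₁ increases left→right with effective nuclear charge and decreases top→bottom as the valence shell moves farther out.
Neither a single period nor a single group — weigh both effects.
B > In: they share group 13; the group trend gives B the larger value.
Be > B: this pair runs against the simple trend — see the exception note.
He > Be: relative to Be, both the across-period and down-group shifts push He's first ionization energy up.
Note the exception: Be has a higher first ionization energy than B, contrary to the simple trend — removing B's lone 2p electron is easier than breaking Be's filled 2s².
Tabulated first ionization energy (kJ/mol): He 2372, Be 900, B 801, In 558.
So from lowest to highest: In < B < Be < He.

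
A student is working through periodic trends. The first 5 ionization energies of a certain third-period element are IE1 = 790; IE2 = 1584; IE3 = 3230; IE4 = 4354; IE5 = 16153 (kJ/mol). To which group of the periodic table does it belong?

Group 14

Look for the largest jump between consecutive ionization energies: IE5/IE4 ≈ 3.7, far larger than any earlier ratio.
That jump marks the point where a core electron is being removed. So the atom has 4 valence electrons.
A main-group element with 4 valence electrons is in group 14.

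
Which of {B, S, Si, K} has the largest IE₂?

K

After 1 electron has been removed, what remains? B⁺ still has 2 valence electrons; S⁺ still has 5 valence electrons; Si⁺ still has 3 valence electrons; K⁺ is the bare [Ar] core.
Pulling an electron out of a noble-gas core costs far more than removing a remaining valence electron, so K sits at the high end of IE_2.
Valence configurations: B⁺ [He]2s², S⁺ [Ne]3s²3p³, Si⁺ [Ne]3s²3p¹.
The numbers (kJ/mol): B 2427, S 2252, Si 1577, K 3052.
So the second ionization energies run Si < S < B < K.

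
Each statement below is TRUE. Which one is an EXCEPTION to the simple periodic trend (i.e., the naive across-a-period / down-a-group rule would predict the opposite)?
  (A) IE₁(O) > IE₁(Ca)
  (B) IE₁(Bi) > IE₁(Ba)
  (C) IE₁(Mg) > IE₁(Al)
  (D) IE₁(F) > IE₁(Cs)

The general trend: first ionisation energy increases across a period and decreases down a group.
(A) O (period 2, group 16) vs Ca (period 4, group 2): the stated order agrees with the simple trend.
(B) Bi (period 6, group 15) vs Ba (period 6, group 2): the stated order agrees with the simple trend.
(C) Mg (period 3, group 2) vs Al (period 3, group 13): the stated order contradicts the simple trend.
(D) F (period 2, group 17) vs Cs (period 6, group 1): the stated order agrees with the simple trend.
The exception is (C): Al's single 3p electron is easier to remove than one from Mg's filled 3s².

(C)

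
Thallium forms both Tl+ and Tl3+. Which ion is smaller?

Tl3+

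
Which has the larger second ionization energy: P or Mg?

P

The second ionization energy removes an electron from the +1 ion. For each element: P⁺ still has 4 valence electrons; Mg⁺ still has 1 valence electron.
All are still removing valence electrons, so compare the +1 ions as you would atoms: IE_2 generally rises across a period (higher Z_eff) and falls down a group (larger shell), subject to the usual subshell exceptions.
Valence configurations: P⁺ [Ne]3s²3p², Mg⁺ [Ne]3s¹.
The numbers (kJ/mol): P 1907, Mg 1451.
Putting it together, IE_2: Mg < P.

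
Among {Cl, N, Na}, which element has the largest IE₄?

After 3 electrons have been removed, what remains? Cl³⁺ still has 4 valence electrons; N³⁺ still has 2 valence electrons; Na³⁺ is already 2 electrons into the core.
Core electrons are held far more tightly than valence electrons, so Na tops the IE_4 order.
Valence configurations: Cl³⁺ [Ne]3s²3p², N³⁺ [He]2s².
Approximate IE_4 values (kJ/mol): Cl 5159, N 7475, Na 9543.
Overall IE_4 order: Cl < N < Na.

Na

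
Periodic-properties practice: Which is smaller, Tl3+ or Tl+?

Both ions have Z = 81 protons, but Tl3+ has lost more electrons, so its remaining electrons feel a larger effective nuclear charge per electron and are pulled in more tightly.
Higher positive charge → smaller ion, so Tl+ > Tl3+.

Tl3+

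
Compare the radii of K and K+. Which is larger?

K

Forming K+ removes 1 electron from K. Fewer electrons for the same nuclear charge means less shielding and a higher Z_eff on the remaining electrons, and for main-group metals the entire outer shell is lost.
A cation is smaller than its parent atom: K+ < K.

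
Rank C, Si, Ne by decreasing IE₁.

Ne > C > Si

C is in period 2, group 14; Ne is in period 2, group 18; Si is in period 3, group 14.
First ionization energy rises across a period (greater Z_eff holds electrons more tightly) and falls down a group (valence electrons are farther from the nucleus).
These span different periods and groups, so the two trends combine.
C > Si: they share group 14; the group trend gives C the larger value.
Ne > C: both are in period 2; the period trend gives Ne the larger value.
Approximate values (kJ/mol): C 1086, Ne 2081, Si 786.
So from highest to lowest: Ne > C > Si.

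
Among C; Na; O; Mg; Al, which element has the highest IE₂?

After 1 electron has been removed, what remains? C⁺ still has 3 valence electrons; Na⁺ is the bare [Ne] core; O⁺ still has 5 valence electrons; Mg⁺ still has 1 valence electron; Al⁺ still has 2 valence electrons.
Core electrons are held far more tightly than valence electrons, so Na tops the IE_2 order.
Valence configurations: C⁺ [He]2s²2p¹, O⁺ [He]2s²2p³, Mg⁺ [Ne]3s¹, Al⁺ [Ne]3s².
Approximate IE_2 values (kJ/mol): C 2353, Na 4562, O 3388, Mg 1451, Al 1817.
Hence IE_2: Mg < Al < C < O < Na.

Na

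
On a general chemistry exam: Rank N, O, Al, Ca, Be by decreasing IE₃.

Be > O > Ca > N > Al

Consider each +2 ion: N²⁺ still has 3 valence electrons; O²⁺ still has 4 valence electrons; Al²⁺ still has 1 valence electron; Ca²⁺ is the bare [Ar] core; Be²⁺ is the bare [He] core.
Usually core removal costs more than valence removal, but here the competition is close: a tightly held n=2 valence electron can cost more to remove than an n=3 core electron, so the actual values have to decide it.
Valence configurations: N²⁺ [He]2s²2p¹, O²⁺ [He]2s²2p², Al²⁺ [Ne]3s¹.
The numbers (kJ/mol): N 4578, O 5300, Al 2745, Ca 4912, Be 14849.
Putting it together, IE_3: Al < N < Ca < O < Be.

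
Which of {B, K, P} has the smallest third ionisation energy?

P

IE_3 is the cost of taking one more electron from the +2 cation: B²⁺ still has 1 valence electron; K²⁺ is already 1 electron into the core; P²⁺ still has 3 valence electrons.
Pulling an electron out of a noble-gas core costs far more than removing a remaining valence electron, so K sits at the high end of IE_3.
Valence configurations: B²⁺ [He]2s¹, P²⁺ [Ne]3s²3p¹.
Tabulated IE_3 (kJ/mol): B 3660, K 4420, P 2914.
Hence IE_3: P < B < K.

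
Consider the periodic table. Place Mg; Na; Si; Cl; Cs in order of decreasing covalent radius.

Radius decreases left→right (rising Z_eff, same n) and increases top→bottom (higher n).
Here both period and group differ, so the two effects have to be weighed against each other.
Si > Cl: both are in period 3; the period trend gives Si the larger value.
Mg > Si: Mg lies to the left of Si in period 3, so the across-period effect alone puts Mg larger.
Na > Mg: both are in period 3; the period trend gives Na the larger value.
Cs > Na: they share group 1; the group trend gives Cs the larger value.
Approximate values (pm): Na 155, Mg 139, Si 116, Cl 99, Cs 232.
So from largest to smallest: Cs > Na > Mg > Si > Cl.

Cs, Na, Mg, Si, Cl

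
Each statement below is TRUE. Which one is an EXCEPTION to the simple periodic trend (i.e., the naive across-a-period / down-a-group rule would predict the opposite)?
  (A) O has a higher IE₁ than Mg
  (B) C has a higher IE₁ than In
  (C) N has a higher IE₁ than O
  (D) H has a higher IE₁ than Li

(C)

The general trend: IE₁ increases across a period and decreases down a group.
(A) O (period 2, group 16) vs Mg (period 3, group 2): the stated order agrees with the simple trend.
(B) C (period 2, group 14) vs In (period 5, group 13): the stated order agrees with the simple trend.
(C) N (period 2, group 15) vs O (period 2, group 16): the stated order contradicts the simple trend.
(D) H (period 1, group 1) vs Li (period 2, group 1): the stated order agrees with the simple trend.
The exception is (C): pairing an electron in O's 2p⁴ costs repulsion energy, so O ionizes more easily than half-filled N (2p³).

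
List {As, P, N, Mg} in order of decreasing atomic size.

N is in period 2, group 15; Mg is in period 3, group 2; P is in period 3, group 15; As is in period 4, group 15.
Moving right in a period, electrons are added to the same shell under a stronger nuclear pull, so atoms get smaller; moving down, a new shell is opened and atoms get larger.
These span different periods and groups, so the two trends combine.
P > N: P sits below N in group 15, so the down-group effect alone puts P larger.
As > P: they share group 15; the group trend gives As the larger value.
Mg > As: period and group pull opposite ways; the across-period shift dominates (139 vs 121 pm).
For reference (pm): N 71, Mg 139, P 111, As 121.
So from largest to smallest: Mg > As > P > N.

Mg > As > P > N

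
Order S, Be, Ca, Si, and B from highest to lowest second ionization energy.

B, S, Be, Si, Ca

After 1 electron has been removed, what remains? S⁺ still has 5 valence electrons; Be⁺ still has 1 valence electron; Ca⁺ still has 1 valence electron; Si⁺ still has 3 valence electrons; B⁺ still has 2 valence electrons.
All are still removing valence electrons, so compare the +1 ions as you would atoms: IE_2 generally rises across a period (higher Z_eff) and falls down a group (larger shell), subject to the usual subshell exceptions.
Valence configurations: S⁺ [Ne]3s²3p³, Be⁺ [He]2s¹, Ca⁺ [Ar]4s¹, Si⁺ [Ne]3s²3p¹, B⁺ [He]2s².
Approximate IE_2 values (kJ/mol): S 2252, Be 1757, Ca 1145, Si 1577, B 2427.
Overall IE_2 order: Ca < Si < Be < S < B.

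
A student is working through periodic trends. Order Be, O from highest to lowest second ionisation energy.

Consider each +1 ion: Be⁺ still has 1 valence electron; O⁺ still has 5 valence electrons.
All are still removing valence electrons, so compare the +1 ions as you would atoms: IE_2 generally rises across a period (higher Z_eff) and falls down a group (larger shell), subject to the usual subshell exceptions.
Valence configurations: Be⁺ [He]2s¹, O⁺ [He]2s²2p³.
The numbers (kJ/mol): Be 1757, O 3388.
So the second ionization energies run Be < O.

O > Be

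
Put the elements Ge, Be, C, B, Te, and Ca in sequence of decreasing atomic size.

Ca, Te, Ge, Be, B, C

Be is in period 2, group 2; B is in period 2, group 13; C is in period 2, group 14; Ca is in period 4, group 2; Ge is in period 4, group 14; Te is in period 5, group 16.
Moving right in a period, electrons are added to the same shell under a stronger nuclear pull, so atoms get smaller; moving down, a new shell is opened and atoms get larger.
Neither a single period nor a single group — weigh both effects.
B > C: both are in period 2; the period trend gives B the larger value.
Be > B: both are in period 2; the period trend gives Be the larger value.
Ge > Be: period and group pull opposite ways; the down-group shift dominates (121 vs 102 pm).
Te > Ge: the two effects oppose for this pair; the down-group effect wins (136 vs 121 pm).
Ca > Te: period and group pull opposite ways; the across-period shift dominates (171 vs 136 pm).
Approximate values (pm): Be 102, B 85, C 75, Ca 171, Ge 121, Te 136.
So from largest to smallest: Ca > Te > Ge > Be > B > C.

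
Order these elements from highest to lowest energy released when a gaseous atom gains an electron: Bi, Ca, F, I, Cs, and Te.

F > I > Te > Bi > Cs > Ca

F is in period 2, group 17; Ca is in period 4, group 2; Te is in period 5, group 16; I is in period 5, group 17; Cs is in period 6, group 1; Bi is in period 6, group 15.
Atoms with high Z_eff and room in the valence shell (especially the halogens) have the most exothermic electron affinities.
Neither a single period nor a single group — weigh both effects.
Cs > Ca: this pair runs against the simple trend — see the exception note.
Bi > Cs: both are in period 6; the period trend gives Bi the larger value.
Te > Bi: both effects reinforce here, so Te is clearly the higher of the two.
I > Te: I lies to the right of Te in period 5, so the across-period effect alone puts I higher.
F > I: they share group 17; the group trend gives F the larger value.
Note the exception: Cs has a higher electron affinity than Ca, contrary to the simple trend — adding an electron to Ca (ns²) has to open a new, higher-energy np subshell, which is unfavourable.
For reference (kJ/mol): F 328, Ca 2, Te 190, I 295, Cs 46, Bi 91.
So from highest to lowest: F > I > Te > Bi > Cs > Ca.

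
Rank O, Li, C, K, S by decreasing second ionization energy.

After 1 electron has been removed, what remains? O⁺ still has 5 valence electrons; Li⁺ is the bare [He] core; C⁺ still has 3 valence electrons; K⁺ is the bare [Ar] core; S⁺ still has 5 valence electrons.
Usually core removal costs more than valence removal, but here the competition is close: a tightly held n=2 valence electron can cost more to remove than an n=3 core electron, so the actual values have to decide it.
Valence configurations: O⁺ [He]2s²2p³, C⁺ [He]2s²2p¹, S⁺ [Ne]3s²3p³.
Approximate IE_2 values (kJ/mol): O 3388, Li 7298, C 2353, K 3052, S 2252.
So the second ionization energies run S < C < K < O < Li.

Li > O > K > C > S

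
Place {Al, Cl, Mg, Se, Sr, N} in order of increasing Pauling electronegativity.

Sr < Mg < Al < Se < N < Cl

Electronegativity increases across a period and decreases down a group, tracking effective nuclear charge and atomic size.
These span different periods and groups, so the two trends combine.
Mg > Sr: they share group 2; the group trend gives Mg the larger value.
Al > Mg: both are in period 3; the period trend gives Al the larger value.
Se > Al: period and group pull opposite ways; the across-period shift dominates (2.55 vs 1.61).
N > Se: the two effects oppose for this pair; the down-group effect wins (3.04 vs 2.55).
Cl > N: period and group pull opposite ways; the across-period shift dominates (3.16 vs 3.04).
For reference (Pauling): N 3.04, Mg 1.31, Al 1.61, Cl 3.16, Se 2.55, Sr 0.95.
So from lowest to highest: Sr < Mg < Al < Se < N < Cl.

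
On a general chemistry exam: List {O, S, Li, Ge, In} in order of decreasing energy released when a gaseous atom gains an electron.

EA tends to increase across a period and decrease down a group, though the pattern is less regular than for IE or radius.
Neither a single period nor a single group — weigh both effects.
Li > In: the two effects oppose for this pair; the down-group effect wins (60 vs 29 kJ/mol).
Ge > Li: the two effects oppose for this pair; the across-period effect wins (119 vs 60 kJ/mol).
O > Ge: relative to Ge, both the across-period and down-group shifts push O's electron affinity up.
S > O: this pair runs against the simple trend — see the exception note.
Note the exception: S has a higher electron affinity than O, contrary to the simple trend — the compact 2p subshell of O repels the added electron more than S's larger 3p does.
For reference (kJ/mol): Li 60, O 141, S 200, Ge 119, In 29.
So from highest to lowest: S > O > Ge > Li > In.

S > O > Ge > Li > In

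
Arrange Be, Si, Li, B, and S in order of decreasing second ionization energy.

IE_2 is the cost of taking one more electron from the +1 cation: Be⁺ still has 1 valence electron; Si⁺ still has 3 valence electrons; Li⁺ is the bare [He] core; B⁺ still has 2 valence electrons; S⁺ still has 5 valence electrons.
Core electrons are held far more tightly than valence electrons, so Li tops the IE_2 order.
Valence configurations: Be⁺ [He]2s¹, Si⁺ [Ne]3s²3p¹, B⁺ [He]2s², S⁺ [Ne]3s²3p³.
Approximate IE_2 values (kJ/mol): Be 1757, Si 1577, Li 7298, B 2427, S 2252.
So the second ionization energies run Si < Be < S < B < Li.

Li > B > S > Be > Si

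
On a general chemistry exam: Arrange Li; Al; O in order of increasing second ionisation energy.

IE_2 is the cost of taking one more electron from the +1 cation: Li⁺ is the bare [He] core; Al⁺ still has 2 valence electrons; O⁺ still has 5 valence electrons.
Pulling an electron out of a noble-gas core costs far more than removing a remaining valence electron, so Li sits at the high end of IE_2.
Valence configurations: Al⁺ [Ne]3s², O⁺ [He]2s²2p³.
Approximate IE_2 values (kJ/mol): Li 7298, Al 1817, O 3388.
Putting it together, IE_2: Al < O < Li.

Al, O, Li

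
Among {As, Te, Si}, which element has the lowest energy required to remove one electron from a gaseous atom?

Si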